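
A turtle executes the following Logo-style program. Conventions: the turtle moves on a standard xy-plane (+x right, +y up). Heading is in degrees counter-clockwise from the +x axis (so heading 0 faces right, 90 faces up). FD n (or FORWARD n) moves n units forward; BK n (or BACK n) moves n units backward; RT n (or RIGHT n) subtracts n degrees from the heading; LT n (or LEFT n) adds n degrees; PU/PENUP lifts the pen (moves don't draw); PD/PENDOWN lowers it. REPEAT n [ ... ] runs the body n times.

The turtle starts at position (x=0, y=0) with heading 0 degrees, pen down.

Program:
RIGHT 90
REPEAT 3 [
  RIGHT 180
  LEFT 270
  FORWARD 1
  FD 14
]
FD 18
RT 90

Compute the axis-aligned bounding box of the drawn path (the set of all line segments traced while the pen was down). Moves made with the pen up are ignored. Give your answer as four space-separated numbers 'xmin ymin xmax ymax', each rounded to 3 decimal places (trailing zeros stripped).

Executing turtle program step by step:
Start: pos=(0,0), heading=0, pen down
RT 90: heading 0 -> 270
REPEAT 3 [
  -- iteration 1/3 --
  RT 180: heading 270 -> 90
  LT 270: heading 90 -> 0
  FD 1: (0,0) -> (1,0) [heading=0, draw]
  FD 14: (1,0) -> (15,0) [heading=0, draw]
  -- iteration 2/3 --
  RT 180: heading 0 -> 180
  LT 270: heading 180 -> 90
  FD 1: (15,0) -> (15,1) [heading=90, draw]
  FD 14: (15,1) -> (15,15) [heading=90, draw]
  -- iteration 3/3 --
  RT 180: heading 90 -> 270
  LT 270: heading 270 -> 180
  FD 1: (15,15) -> (14,15) [heading=180, draw]
  FD 14: (14,15) -> (0,15) [heading=180, draw]
]
FD 18: (0,15) -> (-18,15) [heading=180, draw]
RT 90: heading 180 -> 90
Final: pos=(-18,15), heading=90, 7 segment(s) drawn

Segment endpoints: x in {-18, 0, 1, 14, 15}, y in {0, 1, 15, 15, 15}
xmin=-18, ymin=0, xmax=15, ymax=15

Answer: -18 0 15 15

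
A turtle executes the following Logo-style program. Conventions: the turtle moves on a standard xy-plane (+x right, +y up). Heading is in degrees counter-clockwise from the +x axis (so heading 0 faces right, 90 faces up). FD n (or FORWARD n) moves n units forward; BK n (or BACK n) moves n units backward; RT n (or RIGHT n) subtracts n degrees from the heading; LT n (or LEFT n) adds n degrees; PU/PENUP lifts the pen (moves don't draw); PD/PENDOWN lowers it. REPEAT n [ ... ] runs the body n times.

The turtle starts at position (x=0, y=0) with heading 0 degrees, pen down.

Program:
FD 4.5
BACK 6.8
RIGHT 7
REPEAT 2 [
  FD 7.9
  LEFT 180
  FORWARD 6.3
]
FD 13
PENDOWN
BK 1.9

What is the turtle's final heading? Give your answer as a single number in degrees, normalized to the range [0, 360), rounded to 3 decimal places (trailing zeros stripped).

Answer: 353

Derivation:
Executing turtle program step by step:
Start: pos=(0,0), heading=0, pen down
FD 4.5: (0,0) -> (4.5,0) [heading=0, draw]
BK 6.8: (4.5,0) -> (-2.3,0) [heading=0, draw]
RT 7: heading 0 -> 353
REPEAT 2 [
  -- iteration 1/2 --
  FD 7.9: (-2.3,0) -> (5.541,-0.963) [heading=353, draw]
  LT 180: heading 353 -> 173
  FD 6.3: (5.541,-0.963) -> (-0.712,-0.195) [heading=173, draw]
  -- iteration 2/2 --
  FD 7.9: (-0.712,-0.195) -> (-8.553,0.768) [heading=173, draw]
  LT 180: heading 173 -> 353
  FD 6.3: (-8.553,0.768) -> (-2.3,0) [heading=353, draw]
]
FD 13: (-2.3,0) -> (10.603,-1.584) [heading=353, draw]
PD: pen down
BK 1.9: (10.603,-1.584) -> (8.717,-1.353) [heading=353, draw]
Final: pos=(8.717,-1.353), heading=353, 8 segment(s) drawn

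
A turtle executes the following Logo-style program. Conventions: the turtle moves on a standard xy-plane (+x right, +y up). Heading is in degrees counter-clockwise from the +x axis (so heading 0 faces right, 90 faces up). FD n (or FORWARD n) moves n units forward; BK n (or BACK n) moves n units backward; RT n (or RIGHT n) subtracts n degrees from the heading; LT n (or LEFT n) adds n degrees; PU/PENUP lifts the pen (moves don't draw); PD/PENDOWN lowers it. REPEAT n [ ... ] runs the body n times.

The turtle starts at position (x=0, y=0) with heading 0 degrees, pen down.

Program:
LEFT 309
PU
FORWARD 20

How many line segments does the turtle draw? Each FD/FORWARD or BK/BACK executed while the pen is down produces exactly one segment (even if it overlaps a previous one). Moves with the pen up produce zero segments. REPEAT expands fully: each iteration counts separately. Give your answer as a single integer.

Answer: 0

Derivation:
Executing turtle program step by step:
Start: pos=(0,0), heading=0, pen down
LT 309: heading 0 -> 309
PU: pen up
FD 20: (0,0) -> (12.586,-15.543) [heading=309, move]
Final: pos=(12.586,-15.543), heading=309, 0 segment(s) drawn
Segments drawn: 0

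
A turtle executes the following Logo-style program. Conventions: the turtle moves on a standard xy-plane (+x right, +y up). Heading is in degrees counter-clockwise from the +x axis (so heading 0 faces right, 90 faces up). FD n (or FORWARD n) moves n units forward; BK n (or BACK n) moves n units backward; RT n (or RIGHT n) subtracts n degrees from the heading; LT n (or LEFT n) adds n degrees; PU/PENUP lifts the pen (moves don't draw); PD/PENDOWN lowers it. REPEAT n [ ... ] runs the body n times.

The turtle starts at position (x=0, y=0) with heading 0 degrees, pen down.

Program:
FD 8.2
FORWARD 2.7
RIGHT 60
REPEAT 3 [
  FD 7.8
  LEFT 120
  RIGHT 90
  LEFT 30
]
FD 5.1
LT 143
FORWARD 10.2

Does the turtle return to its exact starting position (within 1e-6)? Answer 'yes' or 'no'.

Executing turtle program step by step:
Start: pos=(0,0), heading=0, pen down
FD 8.2: (0,0) -> (8.2,0) [heading=0, draw]
FD 2.7: (8.2,0) -> (10.9,0) [heading=0, draw]
RT 60: heading 0 -> 300
REPEAT 3 [
  -- iteration 1/3 --
  FD 7.8: (10.9,0) -> (14.8,-6.755) [heading=300, draw]
  LT 120: heading 300 -> 60
  RT 90: heading 60 -> 330
  LT 30: heading 330 -> 0
  -- iteration 2/3 --
  FD 7.8: (14.8,-6.755) -> (22.6,-6.755) [heading=0, draw]
  LT 120: heading 0 -> 120
  RT 90: heading 120 -> 30
  LT 30: heading 30 -> 60
  -- iteration 3/3 --
  FD 7.8: (22.6,-6.755) -> (26.5,0) [heading=60, draw]
  LT 120: heading 60 -> 180
  RT 90: heading 180 -> 90
  LT 30: heading 90 -> 120
]
FD 5.1: (26.5,0) -> (23.95,4.417) [heading=120, draw]
LT 143: heading 120 -> 263
FD 10.2: (23.95,4.417) -> (22.707,-5.707) [heading=263, draw]
Final: pos=(22.707,-5.707), heading=263, 7 segment(s) drawn

Start position: (0, 0)
Final position: (22.707, -5.707)
Distance = 23.413; >= 1e-6 -> NOT closed

Answer: no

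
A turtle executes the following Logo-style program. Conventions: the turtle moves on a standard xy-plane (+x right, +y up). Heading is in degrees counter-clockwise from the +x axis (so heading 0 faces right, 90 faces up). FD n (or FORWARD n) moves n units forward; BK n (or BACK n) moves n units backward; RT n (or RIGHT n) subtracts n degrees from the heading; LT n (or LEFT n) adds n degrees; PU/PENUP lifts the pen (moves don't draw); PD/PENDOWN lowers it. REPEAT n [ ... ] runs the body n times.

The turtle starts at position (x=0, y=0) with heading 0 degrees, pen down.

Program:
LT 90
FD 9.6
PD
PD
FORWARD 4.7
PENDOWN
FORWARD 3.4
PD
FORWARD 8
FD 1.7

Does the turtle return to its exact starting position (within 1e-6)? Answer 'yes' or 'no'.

Executing turtle program step by step:
Start: pos=(0,0), heading=0, pen down
LT 90: heading 0 -> 90
FD 9.6: (0,0) -> (0,9.6) [heading=90, draw]
PD: pen down
PD: pen down
FD 4.7: (0,9.6) -> (0,14.3) [heading=90, draw]
PD: pen down
FD 3.4: (0,14.3) -> (0,17.7) [heading=90, draw]
PD: pen down
FD 8: (0,17.7) -> (0,25.7) [heading=90, draw]
FD 1.7: (0,25.7) -> (0,27.4) [heading=90, draw]
Final: pos=(0,27.4), heading=90, 5 segment(s) drawn

Start position: (0, 0)
Final position: (0, 27.4)
Distance = 27.4; >= 1e-6 -> NOT closed

Answer: no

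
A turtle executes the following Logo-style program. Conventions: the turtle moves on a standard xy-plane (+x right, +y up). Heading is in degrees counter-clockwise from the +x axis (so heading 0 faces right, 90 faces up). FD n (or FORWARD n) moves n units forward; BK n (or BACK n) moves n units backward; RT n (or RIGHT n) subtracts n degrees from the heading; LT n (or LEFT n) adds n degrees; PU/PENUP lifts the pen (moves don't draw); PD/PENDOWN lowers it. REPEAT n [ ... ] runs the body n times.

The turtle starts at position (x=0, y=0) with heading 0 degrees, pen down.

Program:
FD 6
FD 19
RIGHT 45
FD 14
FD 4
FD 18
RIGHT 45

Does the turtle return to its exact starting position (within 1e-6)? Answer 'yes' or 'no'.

Answer: no

Derivation:
Executing turtle program step by step:
Start: pos=(0,0), heading=0, pen down
FD 6: (0,0) -> (6,0) [heading=0, draw]
FD 19: (6,0) -> (25,0) [heading=0, draw]
RT 45: heading 0 -> 315
FD 14: (25,0) -> (34.899,-9.899) [heading=315, draw]
FD 4: (34.899,-9.899) -> (37.728,-12.728) [heading=315, draw]
FD 18: (37.728,-12.728) -> (50.456,-25.456) [heading=315, draw]
RT 45: heading 315 -> 270
Final: pos=(50.456,-25.456), heading=270, 5 segment(s) drawn

Start position: (0, 0)
Final position: (50.456, -25.456)
Distance = 56.514; >= 1e-6 -> NOT closed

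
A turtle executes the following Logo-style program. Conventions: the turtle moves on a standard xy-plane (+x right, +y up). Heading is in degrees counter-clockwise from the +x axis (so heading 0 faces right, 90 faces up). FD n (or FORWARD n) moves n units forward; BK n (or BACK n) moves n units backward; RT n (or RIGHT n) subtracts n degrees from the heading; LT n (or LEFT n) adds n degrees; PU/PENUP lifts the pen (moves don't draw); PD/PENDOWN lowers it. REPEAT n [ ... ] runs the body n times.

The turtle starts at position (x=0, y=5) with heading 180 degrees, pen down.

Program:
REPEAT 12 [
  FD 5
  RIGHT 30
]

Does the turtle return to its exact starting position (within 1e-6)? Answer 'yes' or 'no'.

Answer: yes

Derivation:
Executing turtle program step by step:
Start: pos=(0,5), heading=180, pen down
REPEAT 12 [
  -- iteration 1/12 --
  FD 5: (0,5) -> (-5,5) [heading=180, draw]
  RT 30: heading 180 -> 150
  -- iteration 2/12 --
  FD 5: (-5,5) -> (-9.33,7.5) [heading=150, draw]
  RT 30: heading 150 -> 120
  -- iteration 3/12 --
  FD 5: (-9.33,7.5) -> (-11.83,11.83) [heading=120, draw]
  RT 30: heading 120 -> 90
  -- iteration 4/12 --
  FD 5: (-11.83,11.83) -> (-11.83,16.83) [heading=90, draw]
  RT 30: heading 90 -> 60
  -- iteration 5/12 --
  FD 5: (-11.83,16.83) -> (-9.33,21.16) [heading=60, draw]
  RT 30: heading 60 -> 30
  -- iteration 6/12 --
  FD 5: (-9.33,21.16) -> (-5,23.66) [heading=30, draw]
  RT 30: heading 30 -> 0
  -- iteration 7/12 --
  FD 5: (-5,23.66) -> (0,23.66) [heading=0, draw]
  RT 30: heading 0 -> 330
  -- iteration 8/12 --
  FD 5: (0,23.66) -> (4.33,21.16) [heading=330, draw]
  RT 30: heading 330 -> 300
  -- iteration 9/12 --
  FD 5: (4.33,21.16) -> (6.83,16.83) [heading=300, draw]
  RT 30: heading 300 -> 270
  -- iteration 10/12 --
  FD 5: (6.83,16.83) -> (6.83,11.83) [heading=270, draw]
  RT 30: heading 270 -> 240
  -- iteration 11/12 --
  FD 5: (6.83,11.83) -> (4.33,7.5) [heading=240, draw]
  RT 30: heading 240 -> 210
  -- iteration 12/12 --
  FD 5: (4.33,7.5) -> (0,5) [heading=210, draw]
  RT 30: heading 210 -> 180
]
Final: pos=(0,5), heading=180, 12 segment(s) drawn

Start position: (0, 5)
Final position: (0, 5)
Distance = 0; < 1e-6 -> CLOSED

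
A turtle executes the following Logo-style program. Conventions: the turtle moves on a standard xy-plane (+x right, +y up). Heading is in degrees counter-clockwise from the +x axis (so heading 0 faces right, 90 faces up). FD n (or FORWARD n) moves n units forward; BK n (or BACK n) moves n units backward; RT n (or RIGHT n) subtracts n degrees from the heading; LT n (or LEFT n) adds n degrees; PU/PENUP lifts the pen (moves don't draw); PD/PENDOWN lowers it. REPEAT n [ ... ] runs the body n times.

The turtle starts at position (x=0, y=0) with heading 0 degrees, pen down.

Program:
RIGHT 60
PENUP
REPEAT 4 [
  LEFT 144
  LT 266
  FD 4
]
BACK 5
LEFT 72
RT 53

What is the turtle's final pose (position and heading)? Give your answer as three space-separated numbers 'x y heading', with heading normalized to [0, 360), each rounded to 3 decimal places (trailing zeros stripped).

Answer: 7.769 5.234 159

Derivation:
Executing turtle program step by step:
Start: pos=(0,0), heading=0, pen down
RT 60: heading 0 -> 300
PU: pen up
REPEAT 4 [
  -- iteration 1/4 --
  LT 144: heading 300 -> 84
  LT 266: heading 84 -> 350
  FD 4: (0,0) -> (3.939,-0.695) [heading=350, move]
  -- iteration 2/4 --
  LT 144: heading 350 -> 134
  LT 266: heading 134 -> 40
  FD 4: (3.939,-0.695) -> (7.003,1.877) [heading=40, move]
  -- iteration 3/4 --
  LT 144: heading 40 -> 184
  LT 266: heading 184 -> 90
  FD 4: (7.003,1.877) -> (7.003,5.877) [heading=90, move]
  -- iteration 4/4 --
  LT 144: heading 90 -> 234
  LT 266: heading 234 -> 140
  FD 4: (7.003,5.877) -> (3.939,8.448) [heading=140, move]
]
BK 5: (3.939,8.448) -> (7.769,5.234) [heading=140, move]
LT 72: heading 140 -> 212
RT 53: heading 212 -> 159
Final: pos=(7.769,5.234), heading=159, 0 segment(s) drawn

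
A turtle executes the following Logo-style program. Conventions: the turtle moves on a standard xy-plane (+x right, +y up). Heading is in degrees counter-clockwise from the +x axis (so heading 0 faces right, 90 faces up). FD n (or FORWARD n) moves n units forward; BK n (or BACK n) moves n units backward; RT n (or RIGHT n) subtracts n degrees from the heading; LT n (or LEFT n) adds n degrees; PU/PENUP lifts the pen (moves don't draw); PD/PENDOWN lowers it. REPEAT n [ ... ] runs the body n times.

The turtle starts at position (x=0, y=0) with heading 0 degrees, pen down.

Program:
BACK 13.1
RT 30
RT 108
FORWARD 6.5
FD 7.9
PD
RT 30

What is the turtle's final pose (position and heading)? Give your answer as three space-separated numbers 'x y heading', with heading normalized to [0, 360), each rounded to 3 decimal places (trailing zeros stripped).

Answer: -23.801 -9.635 192

Derivation:
Executing turtle program step by step:
Start: pos=(0,0), heading=0, pen down
BK 13.1: (0,0) -> (-13.1,0) [heading=0, draw]
RT 30: heading 0 -> 330
RT 108: heading 330 -> 222
FD 6.5: (-13.1,0) -> (-17.93,-4.349) [heading=222, draw]
FD 7.9: (-17.93,-4.349) -> (-23.801,-9.635) [heading=222, draw]
PD: pen down
RT 30: heading 222 -> 192
Final: pos=(-23.801,-9.635), heading=192, 3 segment(s) drawn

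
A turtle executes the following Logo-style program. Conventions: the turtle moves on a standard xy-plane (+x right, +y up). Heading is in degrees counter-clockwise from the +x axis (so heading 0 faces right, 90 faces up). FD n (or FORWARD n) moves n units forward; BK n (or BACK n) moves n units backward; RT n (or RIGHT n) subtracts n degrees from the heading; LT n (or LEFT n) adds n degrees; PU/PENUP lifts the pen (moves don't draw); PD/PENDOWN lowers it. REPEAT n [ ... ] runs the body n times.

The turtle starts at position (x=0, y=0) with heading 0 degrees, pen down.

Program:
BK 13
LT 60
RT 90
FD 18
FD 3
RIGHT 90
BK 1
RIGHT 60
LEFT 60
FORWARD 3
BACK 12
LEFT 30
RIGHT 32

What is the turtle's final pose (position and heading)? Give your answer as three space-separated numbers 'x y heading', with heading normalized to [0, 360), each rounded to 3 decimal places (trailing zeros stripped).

Executing turtle program step by step:
Start: pos=(0,0), heading=0, pen down
BK 13: (0,0) -> (-13,0) [heading=0, draw]
LT 60: heading 0 -> 60
RT 90: heading 60 -> 330
FD 18: (-13,0) -> (2.588,-9) [heading=330, draw]
FD 3: (2.588,-9) -> (5.187,-10.5) [heading=330, draw]
RT 90: heading 330 -> 240
BK 1: (5.187,-10.5) -> (5.687,-9.634) [heading=240, draw]
RT 60: heading 240 -> 180
LT 60: heading 180 -> 240
FD 3: (5.687,-9.634) -> (4.187,-12.232) [heading=240, draw]
BK 12: (4.187,-12.232) -> (10.187,-1.84) [heading=240, draw]
LT 30: heading 240 -> 270
RT 32: heading 270 -> 238
Final: pos=(10.187,-1.84), heading=238, 6 segment(s) drawn

Answer: 10.187 -1.84 238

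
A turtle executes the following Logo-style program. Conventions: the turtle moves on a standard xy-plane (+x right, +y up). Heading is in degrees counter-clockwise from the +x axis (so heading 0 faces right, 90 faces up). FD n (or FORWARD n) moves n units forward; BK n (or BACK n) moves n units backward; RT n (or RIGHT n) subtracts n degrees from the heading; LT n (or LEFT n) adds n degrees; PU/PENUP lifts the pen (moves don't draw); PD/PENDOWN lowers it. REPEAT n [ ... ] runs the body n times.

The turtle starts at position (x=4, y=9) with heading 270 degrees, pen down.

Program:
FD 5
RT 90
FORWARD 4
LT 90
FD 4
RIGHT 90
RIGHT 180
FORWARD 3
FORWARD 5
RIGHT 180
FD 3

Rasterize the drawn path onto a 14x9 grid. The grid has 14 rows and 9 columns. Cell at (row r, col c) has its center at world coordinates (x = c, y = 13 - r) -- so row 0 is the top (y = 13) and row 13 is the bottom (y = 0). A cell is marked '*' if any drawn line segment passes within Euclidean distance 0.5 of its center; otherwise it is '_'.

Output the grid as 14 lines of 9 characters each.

Segment 0: (4,9) -> (4,4)
Segment 1: (4,4) -> (-0,4)
Segment 2: (-0,4) -> (-0,0)
Segment 3: (-0,0) -> (3,0)
Segment 4: (3,0) -> (8,0)
Segment 5: (8,0) -> (5,0)

Answer: _________
_________
_________
_________
____*____
____*____
____*____
____*____
____*____
*****____
*________
*________
*________
*********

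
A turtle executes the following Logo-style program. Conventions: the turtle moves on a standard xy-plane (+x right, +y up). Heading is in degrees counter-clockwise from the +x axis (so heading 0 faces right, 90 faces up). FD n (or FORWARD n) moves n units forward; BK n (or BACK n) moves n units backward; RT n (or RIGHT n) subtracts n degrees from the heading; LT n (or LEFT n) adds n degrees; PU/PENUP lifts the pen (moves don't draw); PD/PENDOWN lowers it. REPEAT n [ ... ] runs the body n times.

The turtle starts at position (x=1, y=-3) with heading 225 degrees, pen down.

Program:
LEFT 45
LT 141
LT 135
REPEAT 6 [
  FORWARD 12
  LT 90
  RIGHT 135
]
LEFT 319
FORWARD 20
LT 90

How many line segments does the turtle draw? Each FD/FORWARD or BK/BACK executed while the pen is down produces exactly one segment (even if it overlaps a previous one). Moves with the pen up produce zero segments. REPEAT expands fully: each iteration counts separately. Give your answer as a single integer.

Executing turtle program step by step:
Start: pos=(1,-3), heading=225, pen down
LT 45: heading 225 -> 270
LT 141: heading 270 -> 51
LT 135: heading 51 -> 186
REPEAT 6 [
  -- iteration 1/6 --
  FD 12: (1,-3) -> (-10.934,-4.254) [heading=186, draw]
  LT 90: heading 186 -> 276
  RT 135: heading 276 -> 141
  -- iteration 2/6 --
  FD 12: (-10.934,-4.254) -> (-20.26,3.298) [heading=141, draw]
  LT 90: heading 141 -> 231
  RT 135: heading 231 -> 96
  -- iteration 3/6 --
  FD 12: (-20.26,3.298) -> (-21.514,15.232) [heading=96, draw]
  LT 90: heading 96 -> 186
  RT 135: heading 186 -> 51
  -- iteration 4/6 --
  FD 12: (-21.514,15.232) -> (-13.963,24.558) [heading=51, draw]
  LT 90: heading 51 -> 141
  RT 135: heading 141 -> 6
  -- iteration 5/6 --
  FD 12: (-13.963,24.558) -> (-2.028,25.812) [heading=6, draw]
  LT 90: heading 6 -> 96
  RT 135: heading 96 -> 321
  -- iteration 6/6 --
  FD 12: (-2.028,25.812) -> (7.298,18.26) [heading=321, draw]
  LT 90: heading 321 -> 51
  RT 135: heading 51 -> 276
]
LT 319: heading 276 -> 235
FD 20: (7.298,18.26) -> (-4.174,1.877) [heading=235, draw]
LT 90: heading 235 -> 325
Final: pos=(-4.174,1.877), heading=325, 7 segment(s) drawn
Segments drawn: 7

Answer: 7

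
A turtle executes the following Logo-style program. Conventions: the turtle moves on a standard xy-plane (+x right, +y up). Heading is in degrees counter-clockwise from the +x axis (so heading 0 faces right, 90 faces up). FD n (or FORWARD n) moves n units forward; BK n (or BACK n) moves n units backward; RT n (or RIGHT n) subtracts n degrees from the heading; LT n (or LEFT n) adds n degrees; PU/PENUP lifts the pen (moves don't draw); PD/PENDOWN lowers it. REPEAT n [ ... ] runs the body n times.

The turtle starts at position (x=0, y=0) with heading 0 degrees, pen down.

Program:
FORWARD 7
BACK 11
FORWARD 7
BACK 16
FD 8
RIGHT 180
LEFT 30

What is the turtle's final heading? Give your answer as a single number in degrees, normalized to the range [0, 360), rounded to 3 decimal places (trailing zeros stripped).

Answer: 210

Derivation:
Executing turtle program step by step:
Start: pos=(0,0), heading=0, pen down
FD 7: (0,0) -> (7,0) [heading=0, draw]
BK 11: (7,0) -> (-4,0) [heading=0, draw]
FD 7: (-4,0) -> (3,0) [heading=0, draw]
BK 16: (3,0) -> (-13,0) [heading=0, draw]
FD 8: (-13,0) -> (-5,0) [heading=0, draw]
RT 180: heading 0 -> 180
LT 30: heading 180 -> 210
Final: pos=(-5,0), heading=210, 5 segment(s) drawn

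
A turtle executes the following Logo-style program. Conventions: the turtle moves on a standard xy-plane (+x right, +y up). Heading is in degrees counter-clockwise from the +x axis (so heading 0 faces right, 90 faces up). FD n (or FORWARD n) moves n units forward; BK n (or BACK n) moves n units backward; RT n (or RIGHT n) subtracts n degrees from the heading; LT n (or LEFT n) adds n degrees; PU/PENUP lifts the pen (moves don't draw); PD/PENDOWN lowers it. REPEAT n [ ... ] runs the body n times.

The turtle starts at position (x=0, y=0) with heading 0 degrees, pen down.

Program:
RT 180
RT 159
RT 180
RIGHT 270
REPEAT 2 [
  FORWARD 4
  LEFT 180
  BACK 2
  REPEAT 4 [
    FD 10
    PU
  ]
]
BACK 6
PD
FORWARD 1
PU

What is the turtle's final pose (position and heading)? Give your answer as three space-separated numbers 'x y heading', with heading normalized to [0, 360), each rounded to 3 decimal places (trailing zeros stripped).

Executing turtle program step by step:
Start: pos=(0,0), heading=0, pen down
RT 180: heading 0 -> 180
RT 159: heading 180 -> 21
RT 180: heading 21 -> 201
RT 270: heading 201 -> 291
REPEAT 2 [
  -- iteration 1/2 --
  FD 4: (0,0) -> (1.433,-3.734) [heading=291, draw]
  LT 180: heading 291 -> 111
  BK 2: (1.433,-3.734) -> (2.15,-5.601) [heading=111, draw]
  REPEAT 4 [
    -- iteration 1/4 --
    FD 10: (2.15,-5.601) -> (-1.433,3.734) [heading=111, draw]
    PU: pen up
    -- iteration 2/4 --
    FD 10: (-1.433,3.734) -> (-5.017,13.07) [heading=111, move]
    PU: pen up
    -- iteration 3/4 --
    FD 10: (-5.017,13.07) -> (-8.601,22.406) [heading=111, move]
    PU: pen up
    -- iteration 4/4 --
    FD 10: (-8.601,22.406) -> (-12.185,31.742) [heading=111, move]
    PU: pen up
  ]
  -- iteration 2/2 --
  FD 4: (-12.185,31.742) -> (-13.618,35.476) [heading=111, move]
  LT 180: heading 111 -> 291
  BK 2: (-13.618,35.476) -> (-14.335,37.343) [heading=291, move]
  REPEAT 4 [
    -- iteration 1/4 --
    FD 10: (-14.335,37.343) -> (-10.751,28.007) [heading=291, move]
    PU: pen up
    -- iteration 2/4 --
    FD 10: (-10.751,28.007) -> (-7.167,18.672) [heading=291, move]
    PU: pen up
    -- iteration 3/4 --
    FD 10: (-7.167,18.672) -> (-3.584,9.336) [heading=291, move]
    PU: pen up
    -- iteration 4/4 --
    FD 10: (-3.584,9.336) -> (0,0) [heading=291, move]
    PU: pen up
  ]
]
BK 6: (0,0) -> (-2.15,5.601) [heading=291, move]
PD: pen down
FD 1: (-2.15,5.601) -> (-1.792,4.668) [heading=291, draw]
PU: pen up
Final: pos=(-1.792,4.668), heading=291, 4 segment(s) drawn

Answer: -1.792 4.668 291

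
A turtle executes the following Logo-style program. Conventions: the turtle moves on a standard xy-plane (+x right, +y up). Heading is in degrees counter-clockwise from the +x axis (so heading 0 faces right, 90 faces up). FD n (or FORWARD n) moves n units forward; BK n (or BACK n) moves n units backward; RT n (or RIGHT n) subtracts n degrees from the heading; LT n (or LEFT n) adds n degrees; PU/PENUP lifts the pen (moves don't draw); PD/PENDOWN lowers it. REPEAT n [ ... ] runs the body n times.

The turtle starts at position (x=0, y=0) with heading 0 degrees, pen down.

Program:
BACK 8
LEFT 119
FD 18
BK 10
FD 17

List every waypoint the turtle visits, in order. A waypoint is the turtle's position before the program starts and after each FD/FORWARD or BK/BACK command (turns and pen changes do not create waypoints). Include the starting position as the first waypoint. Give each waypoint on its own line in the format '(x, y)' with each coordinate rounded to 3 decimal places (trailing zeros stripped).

Executing turtle program step by step:
Start: pos=(0,0), heading=0, pen down
BK 8: (0,0) -> (-8,0) [heading=0, draw]
LT 119: heading 0 -> 119
FD 18: (-8,0) -> (-16.727,15.743) [heading=119, draw]
BK 10: (-16.727,15.743) -> (-11.878,6.997) [heading=119, draw]
FD 17: (-11.878,6.997) -> (-20.12,21.865) [heading=119, draw]
Final: pos=(-20.12,21.865), heading=119, 4 segment(s) drawn
Waypoints (5 total):
(0, 0)
(-8, 0)
(-16.727, 15.743)
(-11.878, 6.997)
(-20.12, 21.865)

Answer: (0, 0)
(-8, 0)
(-16.727, 15.743)
(-11.878, 6.997)
(-20.12, 21.865)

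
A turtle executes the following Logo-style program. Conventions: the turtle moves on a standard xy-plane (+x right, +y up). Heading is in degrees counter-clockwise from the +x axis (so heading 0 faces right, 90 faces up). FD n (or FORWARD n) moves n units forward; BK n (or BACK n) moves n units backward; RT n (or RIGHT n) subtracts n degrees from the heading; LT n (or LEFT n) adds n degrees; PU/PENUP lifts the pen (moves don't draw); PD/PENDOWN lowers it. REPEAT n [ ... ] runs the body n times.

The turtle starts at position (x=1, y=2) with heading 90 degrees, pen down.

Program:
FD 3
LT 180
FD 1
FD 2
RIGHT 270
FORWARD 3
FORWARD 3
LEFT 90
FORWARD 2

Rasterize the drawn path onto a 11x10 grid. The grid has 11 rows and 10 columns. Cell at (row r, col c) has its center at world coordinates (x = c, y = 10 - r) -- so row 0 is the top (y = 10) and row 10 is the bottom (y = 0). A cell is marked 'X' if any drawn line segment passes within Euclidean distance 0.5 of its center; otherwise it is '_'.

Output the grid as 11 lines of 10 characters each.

Segment 0: (1,2) -> (1,5)
Segment 1: (1,5) -> (1,4)
Segment 2: (1,4) -> (1,2)
Segment 3: (1,2) -> (4,2)
Segment 4: (4,2) -> (7,2)
Segment 5: (7,2) -> (7,4)

Answer: __________
__________
__________
__________
__________
_X________
_X_____X__
_X_____X__
_XXXXXXX__
__________
__________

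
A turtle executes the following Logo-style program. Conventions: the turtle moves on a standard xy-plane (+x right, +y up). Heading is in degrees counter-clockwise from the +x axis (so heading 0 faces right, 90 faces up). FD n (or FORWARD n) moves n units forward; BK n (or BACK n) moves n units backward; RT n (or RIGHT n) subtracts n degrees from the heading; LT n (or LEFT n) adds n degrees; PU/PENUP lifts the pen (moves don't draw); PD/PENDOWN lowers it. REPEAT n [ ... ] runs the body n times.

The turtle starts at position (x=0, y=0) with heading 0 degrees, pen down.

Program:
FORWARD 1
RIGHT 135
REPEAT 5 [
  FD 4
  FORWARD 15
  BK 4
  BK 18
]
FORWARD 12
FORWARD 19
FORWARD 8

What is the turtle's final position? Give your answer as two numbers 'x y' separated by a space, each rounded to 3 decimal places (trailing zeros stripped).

Answer: -15.971 -16.971

Derivation:
Executing turtle program step by step:
Start: pos=(0,0), heading=0, pen down
FD 1: (0,0) -> (1,0) [heading=0, draw]
RT 135: heading 0 -> 225
REPEAT 5 [
  -- iteration 1/5 --
  FD 4: (1,0) -> (-1.828,-2.828) [heading=225, draw]
  FD 15: (-1.828,-2.828) -> (-12.435,-13.435) [heading=225, draw]
  BK 4: (-12.435,-13.435) -> (-9.607,-10.607) [heading=225, draw]
  BK 18: (-9.607,-10.607) -> (3.121,2.121) [heading=225, draw]
  -- iteration 2/5 --
  FD 4: (3.121,2.121) -> (0.293,-0.707) [heading=225, draw]
  FD 15: (0.293,-0.707) -> (-10.314,-11.314) [heading=225, draw]
  BK 4: (-10.314,-11.314) -> (-7.485,-8.485) [heading=225, draw]
  BK 18: (-7.485,-8.485) -> (5.243,4.243) [heading=225, draw]
  -- iteration 3/5 --
  FD 4: (5.243,4.243) -> (2.414,1.414) [heading=225, draw]
  FD 15: (2.414,1.414) -> (-8.192,-9.192) [heading=225, draw]
  BK 4: (-8.192,-9.192) -> (-5.364,-6.364) [heading=225, draw]
  BK 18: (-5.364,-6.364) -> (7.364,6.364) [heading=225, draw]
  -- iteration 4/5 --
  FD 4: (7.364,6.364) -> (4.536,3.536) [heading=225, draw]
  FD 15: (4.536,3.536) -> (-6.071,-7.071) [heading=225, draw]
  BK 4: (-6.071,-7.071) -> (-3.243,-4.243) [heading=225, draw]
  BK 18: (-3.243,-4.243) -> (9.485,8.485) [heading=225, draw]
  -- iteration 5/5 --
  FD 4: (9.485,8.485) -> (6.657,5.657) [heading=225, draw]
  FD 15: (6.657,5.657) -> (-3.95,-4.95) [heading=225, draw]
  BK 4: (-3.95,-4.95) -> (-1.121,-2.121) [heading=225, draw]
  BK 18: (-1.121,-2.121) -> (11.607,10.607) [heading=225, draw]
]
FD 12: (11.607,10.607) -> (3.121,2.121) [heading=225, draw]
FD 19: (3.121,2.121) -> (-10.314,-11.314) [heading=225, draw]
FD 8: (-10.314,-11.314) -> (-15.971,-16.971) [heading=225, draw]
Final: pos=(-15.971,-16.971), heading=225, 24 segment(s) drawn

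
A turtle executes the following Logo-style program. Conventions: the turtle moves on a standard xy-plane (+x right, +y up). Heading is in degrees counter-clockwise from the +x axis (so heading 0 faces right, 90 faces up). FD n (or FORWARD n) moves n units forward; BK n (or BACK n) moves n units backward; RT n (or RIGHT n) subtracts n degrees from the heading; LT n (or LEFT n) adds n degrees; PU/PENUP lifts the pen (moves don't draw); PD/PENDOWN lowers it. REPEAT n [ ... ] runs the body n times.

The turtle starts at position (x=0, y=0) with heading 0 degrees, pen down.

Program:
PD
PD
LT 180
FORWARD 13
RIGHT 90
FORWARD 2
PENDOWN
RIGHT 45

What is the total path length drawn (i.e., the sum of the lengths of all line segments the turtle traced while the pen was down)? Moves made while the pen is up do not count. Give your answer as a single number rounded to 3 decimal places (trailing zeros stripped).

Executing turtle program step by step:
Start: pos=(0,0), heading=0, pen down
PD: pen down
PD: pen down
LT 180: heading 0 -> 180
FD 13: (0,0) -> (-13,0) [heading=180, draw]
RT 90: heading 180 -> 90
FD 2: (-13,0) -> (-13,2) [heading=90, draw]
PD: pen down
RT 45: heading 90 -> 45
Final: pos=(-13,2), heading=45, 2 segment(s) drawn

Segment lengths:
  seg 1: (0,0) -> (-13,0), length = 13
  seg 2: (-13,0) -> (-13,2), length = 2
Total = 15

Answer: 15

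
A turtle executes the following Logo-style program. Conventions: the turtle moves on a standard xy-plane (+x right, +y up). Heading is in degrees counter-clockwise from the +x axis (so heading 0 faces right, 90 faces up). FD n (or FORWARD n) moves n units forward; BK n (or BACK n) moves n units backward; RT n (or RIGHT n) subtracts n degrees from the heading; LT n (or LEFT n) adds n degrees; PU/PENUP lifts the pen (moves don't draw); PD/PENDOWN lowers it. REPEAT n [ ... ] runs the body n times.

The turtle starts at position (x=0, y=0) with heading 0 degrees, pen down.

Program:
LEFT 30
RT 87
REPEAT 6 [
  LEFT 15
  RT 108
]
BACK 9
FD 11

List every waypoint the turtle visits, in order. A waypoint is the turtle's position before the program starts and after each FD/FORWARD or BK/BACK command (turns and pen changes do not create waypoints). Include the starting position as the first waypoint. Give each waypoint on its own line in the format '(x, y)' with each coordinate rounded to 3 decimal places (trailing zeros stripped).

Answer: (0, 0)
(2.329, -8.693)
(-0.518, 1.932)

Derivation:
Executing turtle program step by step:
Start: pos=(0,0), heading=0, pen down
LT 30: heading 0 -> 30
RT 87: heading 30 -> 303
REPEAT 6 [
  -- iteration 1/6 --
  LT 15: heading 303 -> 318
  RT 108: heading 318 -> 210
  -- iteration 2/6 --
  LT 15: heading 210 -> 225
  RT 108: heading 225 -> 117
  -- iteration 3/6 --
  LT 15: heading 117 -> 132
  RT 108: heading 132 -> 24
  -- iteration 4/6 --
  LT 15: heading 24 -> 39
  RT 108: heading 39 -> 291
  -- iteration 5/6 --
  LT 15: heading 291 -> 306
  RT 108: heading 306 -> 198
  -- iteration 6/6 --
  LT 15: heading 198 -> 213
  RT 108: heading 213 -> 105
]
BK 9: (0,0) -> (2.329,-8.693) [heading=105, draw]
FD 11: (2.329,-8.693) -> (-0.518,1.932) [heading=105, draw]
Final: pos=(-0.518,1.932), heading=105, 2 segment(s) drawn
Waypoints (3 total):
(0, 0)
(2.329, -8.693)
(-0.518, 1.932)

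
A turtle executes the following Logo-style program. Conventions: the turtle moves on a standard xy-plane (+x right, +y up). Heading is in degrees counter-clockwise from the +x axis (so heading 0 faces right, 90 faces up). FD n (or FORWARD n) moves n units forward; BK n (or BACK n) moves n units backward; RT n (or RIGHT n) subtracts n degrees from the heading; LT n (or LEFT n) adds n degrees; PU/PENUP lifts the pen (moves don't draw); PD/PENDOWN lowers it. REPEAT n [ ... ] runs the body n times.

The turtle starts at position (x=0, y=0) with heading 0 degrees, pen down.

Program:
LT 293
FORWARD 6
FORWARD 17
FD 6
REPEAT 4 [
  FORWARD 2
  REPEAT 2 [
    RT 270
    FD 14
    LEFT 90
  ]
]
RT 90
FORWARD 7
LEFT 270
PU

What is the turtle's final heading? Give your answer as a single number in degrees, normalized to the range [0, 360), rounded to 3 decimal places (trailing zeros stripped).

Executing turtle program step by step:
Start: pos=(0,0), heading=0, pen down
LT 293: heading 0 -> 293
FD 6: (0,0) -> (2.344,-5.523) [heading=293, draw]
FD 17: (2.344,-5.523) -> (8.987,-21.172) [heading=293, draw]
FD 6: (8.987,-21.172) -> (11.331,-26.695) [heading=293, draw]
REPEAT 4 [
  -- iteration 1/4 --
  FD 2: (11.331,-26.695) -> (12.113,-28.536) [heading=293, draw]
  REPEAT 2 [
    -- iteration 1/2 --
    RT 270: heading 293 -> 23
    FD 14: (12.113,-28.536) -> (25,-23.065) [heading=23, draw]
    LT 90: heading 23 -> 113
    -- iteration 2/2 --
    RT 270: heading 113 -> 203
    FD 14: (25,-23.065) -> (12.113,-28.536) [heading=203, draw]
    LT 90: heading 203 -> 293
  ]
  -- iteration 2/4 --
  FD 2: (12.113,-28.536) -> (12.894,-30.377) [heading=293, draw]
  REPEAT 2 [
    -- iteration 1/2 --
    RT 270: heading 293 -> 23
    FD 14: (12.894,-30.377) -> (25.781,-24.906) [heading=23, draw]
    LT 90: heading 23 -> 113
    -- iteration 2/2 --
    RT 270: heading 113 -> 203
    FD 14: (25.781,-24.906) -> (12.894,-30.377) [heading=203, draw]
    LT 90: heading 203 -> 293
  ]
  -- iteration 3/4 --
  FD 2: (12.894,-30.377) -> (13.676,-32.218) [heading=293, draw]
  REPEAT 2 [
    -- iteration 1/2 --
    RT 270: heading 293 -> 23
    FD 14: (13.676,-32.218) -> (26.563,-26.747) [heading=23, draw]
    LT 90: heading 23 -> 113
    -- iteration 2/2 --
    RT 270: heading 113 -> 203
    FD 14: (26.563,-26.747) -> (13.676,-32.218) [heading=203, draw]
    LT 90: heading 203 -> 293
  ]
  -- iteration 4/4 --
  FD 2: (13.676,-32.218) -> (14.457,-34.059) [heading=293, draw]
  REPEAT 2 [
    -- iteration 1/2 --
    RT 270: heading 293 -> 23
    FD 14: (14.457,-34.059) -> (27.344,-28.588) [heading=23, draw]
    LT 90: heading 23 -> 113
    -- iteration 2/2 --
    RT 270: heading 113 -> 203
    FD 14: (27.344,-28.588) -> (14.457,-34.059) [heading=203, draw]
    LT 90: heading 203 -> 293
  ]
]
RT 90: heading 293 -> 203
FD 7: (14.457,-34.059) -> (8.014,-36.794) [heading=203, draw]
LT 270: heading 203 -> 113
PU: pen up
Final: pos=(8.014,-36.794), heading=113, 16 segment(s) drawn

Answer: 113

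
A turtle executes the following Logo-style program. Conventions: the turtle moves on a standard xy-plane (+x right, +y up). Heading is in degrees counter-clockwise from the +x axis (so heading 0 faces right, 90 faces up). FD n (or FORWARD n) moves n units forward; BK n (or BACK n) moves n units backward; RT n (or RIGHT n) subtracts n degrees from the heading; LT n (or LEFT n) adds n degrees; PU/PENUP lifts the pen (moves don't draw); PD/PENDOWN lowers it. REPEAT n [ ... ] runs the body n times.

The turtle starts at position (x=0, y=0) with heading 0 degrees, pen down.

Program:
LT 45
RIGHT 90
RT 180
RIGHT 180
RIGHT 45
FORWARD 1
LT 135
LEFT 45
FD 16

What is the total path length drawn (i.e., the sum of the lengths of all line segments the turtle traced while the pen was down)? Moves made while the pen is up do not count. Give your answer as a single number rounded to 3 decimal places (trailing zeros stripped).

Answer: 17

Derivation:
Executing turtle program step by step:
Start: pos=(0,0), heading=0, pen down
LT 45: heading 0 -> 45
RT 90: heading 45 -> 315
RT 180: heading 315 -> 135
RT 180: heading 135 -> 315
RT 45: heading 315 -> 270
FD 1: (0,0) -> (0,-1) [heading=270, draw]
LT 135: heading 270 -> 45
LT 45: heading 45 -> 90
FD 16: (0,-1) -> (0,15) [heading=90, draw]
Final: pos=(0,15), heading=90, 2 segment(s) drawn

Segment lengths:
  seg 1: (0,0) -> (0,-1), length = 1
  seg 2: (0,-1) -> (0,15), length = 16
Total = 17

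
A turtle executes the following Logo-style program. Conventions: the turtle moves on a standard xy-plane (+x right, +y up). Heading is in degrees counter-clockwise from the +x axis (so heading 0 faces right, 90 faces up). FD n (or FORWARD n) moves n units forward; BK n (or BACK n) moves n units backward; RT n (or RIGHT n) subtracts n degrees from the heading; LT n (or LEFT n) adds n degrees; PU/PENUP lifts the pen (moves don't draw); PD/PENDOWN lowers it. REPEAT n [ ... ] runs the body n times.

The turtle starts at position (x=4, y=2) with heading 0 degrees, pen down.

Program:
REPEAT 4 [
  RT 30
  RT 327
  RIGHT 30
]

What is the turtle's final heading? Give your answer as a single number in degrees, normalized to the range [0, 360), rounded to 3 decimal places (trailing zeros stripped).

Executing turtle program step by step:
Start: pos=(4,2), heading=0, pen down
REPEAT 4 [
  -- iteration 1/4 --
  RT 30: heading 0 -> 330
  RT 327: heading 330 -> 3
  RT 30: heading 3 -> 333
  -- iteration 2/4 --
  RT 30: heading 333 -> 303
  RT 327: heading 303 -> 336
  RT 30: heading 336 -> 306
  -- iteration 3/4 --
  RT 30: heading 306 -> 276
  RT 327: heading 276 -> 309
  RT 30: heading 309 -> 279
  -- iteration 4/4 --
  RT 30: heading 279 -> 249
  RT 327: heading 249 -> 282
  RT 30: heading 282 -> 252
]
Final: pos=(4,2), heading=252, 0 segment(s) drawn

Answer: 252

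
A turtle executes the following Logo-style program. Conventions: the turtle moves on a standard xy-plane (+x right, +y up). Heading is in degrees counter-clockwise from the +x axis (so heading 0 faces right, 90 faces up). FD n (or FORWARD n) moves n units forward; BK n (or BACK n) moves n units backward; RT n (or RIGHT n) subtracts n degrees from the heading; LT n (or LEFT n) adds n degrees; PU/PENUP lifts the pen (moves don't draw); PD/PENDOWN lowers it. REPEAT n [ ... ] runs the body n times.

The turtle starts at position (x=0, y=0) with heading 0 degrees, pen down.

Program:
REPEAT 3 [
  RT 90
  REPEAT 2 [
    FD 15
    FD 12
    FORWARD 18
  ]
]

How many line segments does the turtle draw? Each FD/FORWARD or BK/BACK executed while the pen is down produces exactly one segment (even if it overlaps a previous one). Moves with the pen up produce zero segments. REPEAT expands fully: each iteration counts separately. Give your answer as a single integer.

Answer: 18

Derivation:
Executing turtle program step by step:
Start: pos=(0,0), heading=0, pen down
REPEAT 3 [
  -- iteration 1/3 --
  RT 90: heading 0 -> 270
  REPEAT 2 [
    -- iteration 1/2 --
    FD 15: (0,0) -> (0,-15) [heading=270, draw]
    FD 12: (0,-15) -> (0,-27) [heading=270, draw]
    FD 18: (0,-27) -> (0,-45) [heading=270, draw]
    -- iteration 2/2 --
    FD 15: (0,-45) -> (0,-60) [heading=270, draw]
    FD 12: (0,-60) -> (0,-72) [heading=270, draw]
    FD 18: (0,-72) -> (0,-90) [heading=270, draw]
  ]
  -- iteration 2/3 --
  RT 90: heading 270 -> 180
  REPEAT 2 [
    -- iteration 1/2 --
    FD 15: (0,-90) -> (-15,-90) [heading=180, draw]
    FD 12: (-15,-90) -> (-27,-90) [heading=180, draw]
    FD 18: (-27,-90) -> (-45,-90) [heading=180, draw]
    -- iteration 2/2 --
    FD 15: (-45,-90) -> (-60,-90) [heading=180, draw]
    FD 12: (-60,-90) -> (-72,-90) [heading=180, draw]
    FD 18: (-72,-90) -> (-90,-90) [heading=180, draw]
  ]
  -- iteration 3/3 --
  RT 90: heading 180 -> 90
  REPEAT 2 [
    -- iteration 1/2 --
    FD 15: (-90,-90) -> (-90,-75) [heading=90, draw]
    FD 12: (-90,-75) -> (-90,-63) [heading=90, draw]
    FD 18: (-90,-63) -> (-90,-45) [heading=90, draw]
    -- iteration 2/2 --
    FD 15: (-90,-45) -> (-90,-30) [heading=90, draw]
    FD 12: (-90,-30) -> (-90,-18) [heading=90, draw]
    FD 18: (-90,-18) -> (-90,0) [heading=90, draw]
  ]
]
Final: pos=(-90,0), heading=90, 18 segment(s) drawn
Segments drawn: 18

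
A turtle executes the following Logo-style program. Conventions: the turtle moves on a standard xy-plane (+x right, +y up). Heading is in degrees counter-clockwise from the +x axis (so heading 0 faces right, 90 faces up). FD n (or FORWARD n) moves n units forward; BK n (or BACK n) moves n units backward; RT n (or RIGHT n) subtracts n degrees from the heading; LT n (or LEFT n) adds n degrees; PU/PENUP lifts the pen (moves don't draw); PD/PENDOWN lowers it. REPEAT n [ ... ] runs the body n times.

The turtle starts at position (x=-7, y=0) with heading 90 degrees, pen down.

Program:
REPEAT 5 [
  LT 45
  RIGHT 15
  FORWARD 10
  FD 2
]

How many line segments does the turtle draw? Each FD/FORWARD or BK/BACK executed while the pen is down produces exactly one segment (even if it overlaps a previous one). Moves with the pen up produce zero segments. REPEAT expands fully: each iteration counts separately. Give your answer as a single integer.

Answer: 10

Derivation:
Executing turtle program step by step:
Start: pos=(-7,0), heading=90, pen down
REPEAT 5 [
  -- iteration 1/5 --
  LT 45: heading 90 -> 135
  RT 15: heading 135 -> 120
  FD 10: (-7,0) -> (-12,8.66) [heading=120, draw]
  FD 2: (-12,8.66) -> (-13,10.392) [heading=120, draw]
  -- iteration 2/5 --
  LT 45: heading 120 -> 165
  RT 15: heading 165 -> 150
  FD 10: (-13,10.392) -> (-21.66,15.392) [heading=150, draw]
  FD 2: (-21.66,15.392) -> (-23.392,16.392) [heading=150, draw]
  -- iteration 3/5 --
  LT 45: heading 150 -> 195
  RT 15: heading 195 -> 180
  FD 10: (-23.392,16.392) -> (-33.392,16.392) [heading=180, draw]
  FD 2: (-33.392,16.392) -> (-35.392,16.392) [heading=180, draw]
  -- iteration 4/5 --
  LT 45: heading 180 -> 225
  RT 15: heading 225 -> 210
  FD 10: (-35.392,16.392) -> (-44.053,11.392) [heading=210, draw]
  FD 2: (-44.053,11.392) -> (-45.785,10.392) [heading=210, draw]
  -- iteration 5/5 --
  LT 45: heading 210 -> 255
  RT 15: heading 255 -> 240
  FD 10: (-45.785,10.392) -> (-50.785,1.732) [heading=240, draw]
  FD 2: (-50.785,1.732) -> (-51.785,0) [heading=240, draw]
]
Final: pos=(-51.785,0), heading=240, 10 segment(s) drawn
Segments drawn: 10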